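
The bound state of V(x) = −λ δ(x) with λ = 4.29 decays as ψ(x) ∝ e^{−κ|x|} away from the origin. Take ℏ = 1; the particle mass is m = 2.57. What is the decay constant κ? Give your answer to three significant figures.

Integrating the TISE across x = 0 gives the cusp condition ψ'(0⁺) − ψ'(0⁻) = −(2mλ/ℏ²)ψ(0).
With ψ ∝ e^{−κ|x|} this yields −2κ = −2mλ/ℏ², so κ = mλ/ℏ² = 11.03.

κ = 11.0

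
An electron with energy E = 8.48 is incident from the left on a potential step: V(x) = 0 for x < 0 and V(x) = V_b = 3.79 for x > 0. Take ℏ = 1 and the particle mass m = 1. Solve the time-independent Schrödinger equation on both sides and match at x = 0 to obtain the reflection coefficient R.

R = 0.0216

On each side the TISE gives plane waves with k = √(2m(E − V))/ℏ: k₁ = √(2·1·8.48) = 4.118, k₂ = √(2·1·4.69) = 3.063.
Continuity of ψ and ψ′ at the step yields the reflection amplitude r = (k₁ − k₂)/(k₁ + k₂) = 0.1470; thus R = |r|² = 0.02161, T = 0.9784.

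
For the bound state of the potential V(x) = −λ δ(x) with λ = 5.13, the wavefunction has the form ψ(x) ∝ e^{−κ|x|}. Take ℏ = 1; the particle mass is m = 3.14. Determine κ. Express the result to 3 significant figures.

κ = 16.1

Integrating the TISE across x = 0 gives the cusp condition ψ'(0⁺) − ψ'(0⁻) = −(2mλ/ℏ²)ψ(0).
With ψ ∝ e^{−κ|x|} this yields −2κ = −2mλ/ℏ², so κ = mλ/ℏ² = 16.11.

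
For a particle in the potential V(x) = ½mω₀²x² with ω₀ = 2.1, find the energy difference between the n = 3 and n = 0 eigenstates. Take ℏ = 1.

ΔE = 6.30

E_n = ℏω₀(n + ½), so ΔE = (3 − 0) ℏω₀ = 3 × 2.1 = 6.300.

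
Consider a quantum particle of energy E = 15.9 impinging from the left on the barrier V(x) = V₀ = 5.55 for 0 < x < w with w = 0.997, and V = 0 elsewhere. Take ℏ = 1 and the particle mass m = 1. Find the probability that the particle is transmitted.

E > V₀: inside the barrier k₂ = √(2m(E − V₀))/ℏ = 4.550, k₂w = 4.536.
T = [1 + V₀² sin²(k₂w) / (4E(E − V₀))]⁻¹ = 1/1.045 = 0.957.

T = 0.957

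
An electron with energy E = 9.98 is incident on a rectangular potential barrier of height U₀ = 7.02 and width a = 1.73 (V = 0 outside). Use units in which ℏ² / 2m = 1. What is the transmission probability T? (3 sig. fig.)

T = 0.989

E > U₀: inside the barrier k₂ = √(2m(E − U₀))/ℏ = 1.720, k₂a = 2.976.
Matching at both interfaces gives T⁻¹ = 1 + U₀² sin²(k₂a) / [4E(E − U₀)] = 1.011, hence T = 0.989.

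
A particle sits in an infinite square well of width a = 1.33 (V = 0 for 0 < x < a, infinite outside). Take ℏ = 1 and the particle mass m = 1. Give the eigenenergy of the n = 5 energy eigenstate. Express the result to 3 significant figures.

The infinite-well eigenfunctions ψ_n = √(2/a) sin(nπx/a) vanish at both walls, giving E_n = n²π²ℏ²/(2ma²).
E_5 = 5² × π² / (2 × 1 × 1.33²) = 69.74.

E = 69.7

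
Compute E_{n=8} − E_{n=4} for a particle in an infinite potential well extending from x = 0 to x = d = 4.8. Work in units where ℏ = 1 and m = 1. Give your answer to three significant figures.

E_n = n²π²ℏ²/(2md²), so ΔE = (8² − 4²) π²ℏ²/(2md²).
ΔE = 48 × π² / (2 × 1 × 4.8²) = 10.28.

ΔE = 10.3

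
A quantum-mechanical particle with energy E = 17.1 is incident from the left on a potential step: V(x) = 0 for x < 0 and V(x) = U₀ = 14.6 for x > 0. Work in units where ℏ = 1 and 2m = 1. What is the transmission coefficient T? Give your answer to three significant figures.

T = 0.800

The wavenumbers are k₁ = √(2mE)/ℏ = 4.135 on the left and k₂ = √(2m(E − U₀))/ℏ = 1.581 on the right.
Continuity of ψ and ψ′ at the step yields the reflection amplitude r = (k₁ − k₂)/(k₁ + k₂) = 0.4468; thus R = |r|² = 0.1996, T = 0.8004.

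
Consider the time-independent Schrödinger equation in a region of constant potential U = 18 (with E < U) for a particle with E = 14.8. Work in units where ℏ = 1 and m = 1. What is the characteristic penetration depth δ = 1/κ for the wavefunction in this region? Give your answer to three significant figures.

δ = 0.395

Since E < U the TISE in this region is ψ'' = κ²ψ with κ = √(2m(U − E))/ℏ.
κ = √(2 × 1 × 3.2) = 2.530. The penetration depth is δ = 1/κ = 0.395.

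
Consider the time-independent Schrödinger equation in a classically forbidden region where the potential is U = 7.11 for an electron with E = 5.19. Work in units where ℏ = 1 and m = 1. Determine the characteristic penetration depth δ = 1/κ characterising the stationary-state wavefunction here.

δ = 0.510

Since E < U the TISE in this region is ψ'' = κ²ψ with κ = √(2m(U − E))/ℏ.
κ = √(2 × 1 × 1.92) = 1.960. The penetration depth is δ = 1/κ = 0.510.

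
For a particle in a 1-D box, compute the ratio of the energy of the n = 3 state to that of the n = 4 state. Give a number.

0.5625

E_n = n²π²ℏ²/(2mL²) so the ratio is n₂²/n₁² = 9/16 = 0.5625.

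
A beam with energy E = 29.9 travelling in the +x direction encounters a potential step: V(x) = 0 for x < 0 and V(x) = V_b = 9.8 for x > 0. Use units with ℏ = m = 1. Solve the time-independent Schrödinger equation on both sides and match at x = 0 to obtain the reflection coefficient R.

R = 0.00979

On each side the TISE gives plane waves with k = √(2m(E − V))/ℏ: k₁ = √(2·1·29.9) = 7.733, k₂ = √(2·1·20.1) = 6.340.
Matching ψ and ψ′ at x = 0 gives r = (k₁ − k₂)/(k₁ + k₂), so R = r² = 0.009793 and T = 1 − R = 0.9902.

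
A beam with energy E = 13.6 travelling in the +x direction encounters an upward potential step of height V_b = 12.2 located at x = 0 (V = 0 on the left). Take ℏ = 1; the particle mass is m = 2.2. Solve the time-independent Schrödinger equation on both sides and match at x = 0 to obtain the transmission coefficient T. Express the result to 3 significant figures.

The wavenumbers are k₁ = √(2mE)/ℏ = 7.736 on the left and k₂ = √(2m(E − V_b))/ℏ = 2.482 on the right.
Continuity of ψ and ψ′ at the step yields the reflection amplitude r = (k₁ − k₂)/(k₁ + k₂) = 0.5142; thus R = |r|² = 0.2644, T = 0.7356.

T = 0.736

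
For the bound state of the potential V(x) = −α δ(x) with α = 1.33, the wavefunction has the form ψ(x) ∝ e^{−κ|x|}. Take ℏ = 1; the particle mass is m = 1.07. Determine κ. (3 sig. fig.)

κ = 1.42

Integrating the TISE across x = 0 gives the cusp condition ψ'(0⁺) − ψ'(0⁻) = −(2mα/ℏ²)ψ(0).
With ψ ∝ e^{−κ|x|} this yields −2κ = −2mα/ℏ², so κ = mα/ℏ² = 1.423.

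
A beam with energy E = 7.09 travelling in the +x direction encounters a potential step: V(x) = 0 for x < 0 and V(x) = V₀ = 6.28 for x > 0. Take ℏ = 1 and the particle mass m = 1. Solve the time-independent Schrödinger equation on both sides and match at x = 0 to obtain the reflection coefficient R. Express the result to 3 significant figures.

On each side the TISE gives plane waves with k = √(2m(E − V))/ℏ: k₁ = √(2·1·7.09) = 3.766, k₂ = √(2·1·0.81) = 1.273.
Continuity of ψ and ψ′ at the step yields the reflection amplitude r = (k₁ − k₂)/(k₁ + k₂) = 0.4948; thus R = |r|² = 0.2448, T = 0.7552.

R = 0.245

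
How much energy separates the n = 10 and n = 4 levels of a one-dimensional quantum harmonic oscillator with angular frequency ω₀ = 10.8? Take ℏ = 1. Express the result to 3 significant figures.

ΔE = 64.8

E_n = ℏω₀(n + ½), so ΔE = (10 − 4) ℏω₀ = 6 × 10.8 = 64.80.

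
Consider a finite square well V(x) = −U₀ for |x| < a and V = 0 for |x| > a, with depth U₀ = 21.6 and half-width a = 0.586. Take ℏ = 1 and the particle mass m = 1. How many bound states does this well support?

The dimensionless depth is z₀ = a√(2mU₀)/ℏ = 0.586 × √(43.20) = 3.852.
The even/odd transcendental equations gain one root per π/2 in z₀, giving N = 1 + ⌊2z₀/π⌋ = 1 + ⌊2.452⌋ = 3.

N = 3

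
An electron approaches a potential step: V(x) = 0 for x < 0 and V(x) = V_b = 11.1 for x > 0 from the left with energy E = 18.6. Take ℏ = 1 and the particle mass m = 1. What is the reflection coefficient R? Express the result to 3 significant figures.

R = 0.0498

The wavenumbers are k₁ = √(2mE)/ℏ = 6.099 on the left and k₂ = √(2m(E − V_b))/ℏ = 3.873 on the right.
Continuity of ψ and ψ′ at the step yields the reflection amplitude r = (k₁ − k₂)/(k₁ + k₂) = 0.2232; thus R = |r|² = 0.04984, T = 0.9502.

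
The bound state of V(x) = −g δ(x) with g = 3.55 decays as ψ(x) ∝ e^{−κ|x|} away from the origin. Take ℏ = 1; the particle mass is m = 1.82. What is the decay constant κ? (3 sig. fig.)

Integrating the TISE across x = 0 gives the cusp condition ψ'(0⁺) − ψ'(0⁻) = −(2mg/ℏ²)ψ(0).
With ψ ∝ e^{−κ|x|} this yields −2κ = −2mg/ℏ², so κ = mg/ℏ² = 6.461.

κ = 6.46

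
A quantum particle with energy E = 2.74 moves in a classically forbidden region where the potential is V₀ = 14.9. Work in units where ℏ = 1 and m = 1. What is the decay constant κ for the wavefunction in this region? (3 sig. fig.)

Since E < V₀ the TISE in this region is ψ'' = κ²ψ with κ = √(2m(V₀ − E))/ℏ.
κ = √(2 × 1 × 12.16) = 4.932.

κ = 4.93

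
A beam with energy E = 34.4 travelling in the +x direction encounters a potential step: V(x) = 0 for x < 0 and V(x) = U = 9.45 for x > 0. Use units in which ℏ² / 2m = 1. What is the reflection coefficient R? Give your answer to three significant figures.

R = 0.00642

The wavenumbers are k₁ = √(2mE)/ℏ = 5.865 on the left and k₂ = √(2m(E − U))/ℏ = 4.995 on the right.
Continuity of ψ and ψ′ at the step yields the reflection amplitude r = (k₁ − k₂)/(k₁ + k₂) = 0.08012; thus R = |r|² = 0.006420, T = 0.9936.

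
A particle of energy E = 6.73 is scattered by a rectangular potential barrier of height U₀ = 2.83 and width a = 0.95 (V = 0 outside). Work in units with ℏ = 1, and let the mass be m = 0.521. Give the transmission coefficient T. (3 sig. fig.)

Above the barrier the interior wavenumber is k₂ = √(2m(E − U₀))/ℏ = 2.016, giving phase k₂a = 1.915.
T = [1 + U₀² sin²(k₂a) / (4E(E − U₀))]⁻¹ = 1/1.068 = 0.937.

T = 0.937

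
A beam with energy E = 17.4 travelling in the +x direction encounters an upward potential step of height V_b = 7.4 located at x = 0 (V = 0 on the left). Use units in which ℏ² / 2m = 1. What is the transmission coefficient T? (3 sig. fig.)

T = 0.981

The wavenumbers are k₁ = √(2mE)/ℏ = 4.171 on the left and k₂ = √(2m(E − V_b))/ℏ = 3.162 on the right.
Continuity of ψ and ψ′ at the step yields the reflection amplitude r = (k₁ − k₂)/(k₁ + k₂) = 0.1376; thus R = |r|² = 0.01893, T = 0.9811.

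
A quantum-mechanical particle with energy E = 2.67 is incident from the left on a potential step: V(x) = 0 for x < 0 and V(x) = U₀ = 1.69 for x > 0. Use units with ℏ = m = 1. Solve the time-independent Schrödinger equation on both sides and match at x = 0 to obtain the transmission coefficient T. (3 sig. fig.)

T = 0.940

On each side the TISE gives plane waves with k = √(2m(E − V))/ℏ: k₁ = √(2·1·2.67) = 2.311, k₂ = √(2·1·0.98) = 1.400.
Continuity of ψ and ψ′ at the step yields the reflection amplitude r = (k₁ − k₂)/(k₁ + k₂) = 0.2455; thus R = |r|² = 0.06025, T = 0.9398.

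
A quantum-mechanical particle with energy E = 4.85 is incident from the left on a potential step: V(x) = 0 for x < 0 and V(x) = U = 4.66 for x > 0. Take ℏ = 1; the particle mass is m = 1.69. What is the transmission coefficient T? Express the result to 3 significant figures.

The wavenumbers are k₁ = √(2mE)/ℏ = 4.049 on the left and k₂ = √(2m(E − U))/ℏ = 0.8014 on the right.
Continuity of ψ and ψ′ at the step yields the reflection amplitude r = (k₁ − k₂)/(k₁ + k₂) = 0.6696; thus R = |r|² = 0.4483, T = 0.5517.

T = 0.552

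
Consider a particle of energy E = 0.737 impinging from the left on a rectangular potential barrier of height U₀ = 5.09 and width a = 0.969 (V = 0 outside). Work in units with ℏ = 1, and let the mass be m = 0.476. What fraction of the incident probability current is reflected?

Since E < U₀ the interior solution is evanescent with decay constant κ = √(2m(U₀ − E))/ℏ = 2.036.
κa = 1.973, sinh(κa) = 3.525.
The exact tunnelling result is T⁻¹ = 1 + U₀² sinh²(κa) / [4E(U₀ − E)] = 26.09, so T = 0.0383.
R = 1 − T = 0.962.

R = 0.962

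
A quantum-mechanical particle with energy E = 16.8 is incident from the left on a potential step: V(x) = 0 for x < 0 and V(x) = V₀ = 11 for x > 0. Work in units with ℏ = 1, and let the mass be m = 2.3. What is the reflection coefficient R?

R = 0.0675

On each side the TISE gives plane waves with k = √(2m(E − V))/ℏ: k₁ = √(2·2.3·16.8) = 8.791, k₂ = √(2·2.3·5.8) = 5.165.
Matching ψ and ψ′ at x = 0 gives r = (k₁ − k₂)/(k₁ + k₂), so R = r² = 0.06749 and T = 1 − R = 0.9325.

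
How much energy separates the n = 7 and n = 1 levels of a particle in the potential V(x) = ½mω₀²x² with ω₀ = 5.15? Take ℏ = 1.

E_n = ℏω₀(n + ½), so ΔE = (7 − 1) ℏω₀ = 6 × 5.15 = 30.90.

ΔE = 30.9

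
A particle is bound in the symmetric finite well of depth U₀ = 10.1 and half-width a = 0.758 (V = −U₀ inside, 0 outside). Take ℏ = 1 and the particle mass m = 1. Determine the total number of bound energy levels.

Define the well-strength parameter z₀ = (a/ℏ)√(2mU₀) = 0.758 × √(2·1·10.1) = 3.407.
A new bound state (alternating even/odd) appears each time z₀ passes a multiple of π/2, so N = ⌊2z₀/π⌋ + 1 = ⌊2.169⌋ + 1 = 3.

N = 3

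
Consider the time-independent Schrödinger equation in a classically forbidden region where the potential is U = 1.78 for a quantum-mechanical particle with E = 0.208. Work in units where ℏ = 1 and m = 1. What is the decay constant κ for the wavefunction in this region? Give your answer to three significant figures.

Since E < U the TISE in this region is ψ'' = κ²ψ with κ = √(2m(U − E))/ℏ.
κ = √(2 × 1 × 1.572) = 1.773.

κ = 1.77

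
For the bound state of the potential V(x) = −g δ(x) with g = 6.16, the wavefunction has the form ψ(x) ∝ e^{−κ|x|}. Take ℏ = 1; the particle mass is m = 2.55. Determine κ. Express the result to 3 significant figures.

Integrate −(ℏ²/2m)ψ'' − gδ(x)ψ = Eψ from −ε to +ε: the ψ'' term gives ψ'(0⁺) − ψ'(0⁻) and the δ term gives −(2mg/ℏ²)ψ(0).
With ψ ∝ e^{−κ|x|} this yields −2κ = −2mg/ℏ², so κ = mg/ℏ² = 15.71.

κ = 15.7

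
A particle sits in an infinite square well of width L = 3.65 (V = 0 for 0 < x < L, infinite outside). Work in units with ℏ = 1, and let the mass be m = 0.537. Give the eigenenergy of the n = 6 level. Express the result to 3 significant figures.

The infinite-well eigenfunctions ψ_n = √(2/L) sin(nπx/L) vanish at both walls, giving E_n = n²π²ℏ²/(2mL²).
E_6 = 6² × π² / (2 × 0.537 × 3.65²) = 24.83.

E = 24.8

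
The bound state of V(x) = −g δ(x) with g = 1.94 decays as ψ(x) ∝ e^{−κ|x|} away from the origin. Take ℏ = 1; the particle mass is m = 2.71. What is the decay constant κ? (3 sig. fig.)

Integrate −(ℏ²/2m)ψ'' − gδ(x)ψ = Eψ from −ε to +ε: the ψ'' term gives ψ'(0⁺) − ψ'(0⁻) and the δ term gives −(2mg/ℏ²)ψ(0).
With ψ ∝ e^{−κ|x|} this yields −2κ = −2mg/ℏ², so κ = mg/ℏ² = 5.257.

κ = 5.26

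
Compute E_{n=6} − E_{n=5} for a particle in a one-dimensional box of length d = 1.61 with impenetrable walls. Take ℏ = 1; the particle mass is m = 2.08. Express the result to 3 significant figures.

ΔE = 10.1

E_n = n²π²ℏ²/(2md²), so ΔE = (6² − 5²) π²ℏ²/(2md²).
ΔE = 11 × π² / (2 × 2.08 × 1.61²) = 10.07.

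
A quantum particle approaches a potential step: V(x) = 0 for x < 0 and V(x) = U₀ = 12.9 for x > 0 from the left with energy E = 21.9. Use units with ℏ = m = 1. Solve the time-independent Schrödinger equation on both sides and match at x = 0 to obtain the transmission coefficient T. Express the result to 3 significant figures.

The wavenumbers are k₁ = √(2mE)/ℏ = 6.618 on the left and k₂ = √(2m(E − U₀))/ℏ = 4.243 on the right.
Matching ψ and ψ′ at x = 0 gives r = (k₁ − k₂)/(k₁ + k₂), so R = r² = 0.04784 and T = 1 − R = 0.9522.

T = 0.952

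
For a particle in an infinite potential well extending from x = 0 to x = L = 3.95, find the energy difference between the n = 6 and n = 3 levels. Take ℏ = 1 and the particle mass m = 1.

ΔE = 8.54

E_n = n²π²ℏ²/(2mL²), so ΔE = (6² − 3²) π²ℏ²/(2mL²).
ΔE = 27 × π² / (2 × 1 × 3.95²) = 8.540.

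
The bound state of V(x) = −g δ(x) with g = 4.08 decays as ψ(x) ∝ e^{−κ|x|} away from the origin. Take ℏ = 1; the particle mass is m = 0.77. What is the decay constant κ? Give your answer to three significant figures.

Integrating the TISE across x = 0 gives the cusp condition ψ'(0⁺) − ψ'(0⁻) = −(2mg/ℏ²)ψ(0).
With ψ ∝ e^{−κ|x|} this yields −2κ = −2mg/ℏ², so κ = mg/ℏ² = 3.142.

κ = 3.14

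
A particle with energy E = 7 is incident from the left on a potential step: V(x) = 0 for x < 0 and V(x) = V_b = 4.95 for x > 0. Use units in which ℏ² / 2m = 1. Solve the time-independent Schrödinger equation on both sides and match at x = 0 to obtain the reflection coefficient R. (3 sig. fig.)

On each side the TISE gives plane waves with k = √(2m(E − V))/ℏ: k₁ = √(2·½·7) = 2.646, k₂ = √(2·½·2.05) = 1.432.
Matching ψ and ψ′ at x = 0 gives r = (k₁ − k₂)/(k₁ + k₂), so R = r² = 0.08864 and T = 1 − R = 0.9114.

R = 0.0886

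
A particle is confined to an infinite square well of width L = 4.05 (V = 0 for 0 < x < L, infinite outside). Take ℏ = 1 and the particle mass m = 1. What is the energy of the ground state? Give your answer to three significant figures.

E = 0.301

The infinite-well eigenfunctions ψ_n = √(2/L) sin(nπx/L) vanish at both walls, giving E_n = n²π²ℏ²/(2mL²).
E_1 = 1² × π² / (2 × 1 × 4.05²) = 0.3009.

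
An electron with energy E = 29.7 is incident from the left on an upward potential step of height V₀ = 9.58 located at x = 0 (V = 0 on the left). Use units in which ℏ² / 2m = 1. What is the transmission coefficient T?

On each side the TISE gives plane waves with k = √(2m(E − V))/ℏ: k₁ = √(2·½·29.7) = 5.450, k₂ = √(2·½·20.12) = 4.486.
Continuity of ψ and ψ′ at the step yields the reflection amplitude r = (k₁ − k₂)/(k₁ + k₂) = 0.09705; thus R = |r|² = 0.009419, T = 0.9906.

T = 0.991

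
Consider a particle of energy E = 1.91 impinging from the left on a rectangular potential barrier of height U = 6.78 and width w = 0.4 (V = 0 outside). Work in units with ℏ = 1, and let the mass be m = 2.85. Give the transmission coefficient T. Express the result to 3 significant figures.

T = 0.0470

E < U: inside the barrier ψ ∝ e^{±κx} with κ = √(2m(U − E))/ℏ = 5.269.
κw = 2.107, sinh(κw) = 4.053.
Matching ψ, ψ′ at both faces gives T = [1 + U² sinh²(κw) / (4E(U − E))]⁻¹ = 1/21.29 = 0.0470.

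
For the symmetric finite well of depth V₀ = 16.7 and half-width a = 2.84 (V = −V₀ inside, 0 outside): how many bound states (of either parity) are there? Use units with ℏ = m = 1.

N = 11

Define the well-strength parameter z₀ = (a/ℏ)√(2mV₀) = 2.84 × √(2·1·16.7) = 16.41.
The even/odd transcendental equations gain one root per π/2 in z₀, giving N = 1 + ⌊2z₀/π⌋ = 1 + ⌊10.45⌋ = 11.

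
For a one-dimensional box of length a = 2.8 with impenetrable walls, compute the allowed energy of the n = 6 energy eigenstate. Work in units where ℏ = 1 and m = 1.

E = 22.7

The infinite-well eigenfunctions ψ_n = √(2/a) sin(nπx/a) vanish at both walls, giving E_n = n²π²ℏ²/(2ma²).
E_6 = 6² × π² / (2 × 1 × 2.8²) = 22.66.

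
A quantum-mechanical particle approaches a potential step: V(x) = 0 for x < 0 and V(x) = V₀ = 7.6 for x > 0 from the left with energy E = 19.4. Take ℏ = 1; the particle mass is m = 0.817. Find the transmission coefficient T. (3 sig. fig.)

The wavenumbers are k₁ = √(2mE)/ℏ = 5.630 on the left and k₂ = √(2m(E − V₀))/ℏ = 4.391 on the right.
Continuity of ψ and ψ′ at the step yields the reflection amplitude r = (k₁ − k₂)/(k₁ + k₂) = 0.1237; thus R = |r|² = 0.01529, T = 0.9847.

T = 0.985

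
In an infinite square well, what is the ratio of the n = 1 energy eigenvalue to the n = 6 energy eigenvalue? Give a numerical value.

0.0277778

Since E_n ∝ n², the ratio is (1/6)² = 0.0277778.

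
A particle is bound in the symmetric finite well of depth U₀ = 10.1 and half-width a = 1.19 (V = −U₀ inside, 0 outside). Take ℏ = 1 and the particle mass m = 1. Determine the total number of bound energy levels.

N = 4

Define the well-strength parameter z₀ = (a/ℏ)√(2mU₀) = 1.19 × √(2·1·10.1) = 5.348.
A new bound state (alternating even/odd) appears each time z₀ passes a multiple of π/2, so N = ⌊2z₀/π⌋ + 1 = ⌊3.405⌋ + 1 = 4.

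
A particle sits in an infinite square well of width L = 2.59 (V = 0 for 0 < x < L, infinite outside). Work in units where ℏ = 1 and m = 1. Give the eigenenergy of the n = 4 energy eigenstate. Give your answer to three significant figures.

Requiring ψ(0) = ψ(L) = 0 quantises k = nπ/L, hence E_n = ℏ²k²/2m = n²π²ℏ²/(2mL²).
E_4 = 4² × π² / (2 × 1 × 2.59²) = 11.77.

E = 11.8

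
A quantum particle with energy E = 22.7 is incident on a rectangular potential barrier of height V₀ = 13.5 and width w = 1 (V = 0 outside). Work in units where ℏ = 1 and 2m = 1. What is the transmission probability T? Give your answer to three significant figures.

Above the barrier the interior wavenumber is k₂ = √(2m(E − V₀))/ℏ = 3.033, giving phase k₂w = 3.033.
Matching at both interfaces gives T⁻¹ = 1 + V₀² sin²(k₂w) / [4E(E − V₀)] = 1.003, hence T = 0.997.

T = 0.997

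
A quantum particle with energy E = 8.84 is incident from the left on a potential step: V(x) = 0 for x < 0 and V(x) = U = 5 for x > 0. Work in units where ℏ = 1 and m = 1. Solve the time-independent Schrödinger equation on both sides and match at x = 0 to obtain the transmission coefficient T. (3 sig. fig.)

T = 0.958

The wavenumbers are k₁ = √(2mE)/ℏ = 4.205 on the left and k₂ = √(2m(E − U))/ℏ = 2.771 on the right.
Continuity of ψ and ψ′ at the step yields the reflection amplitude r = (k₁ − k₂)/(k₁ + k₂) = 0.2055; thus R = |r|² = 0.04222, T = 0.9578.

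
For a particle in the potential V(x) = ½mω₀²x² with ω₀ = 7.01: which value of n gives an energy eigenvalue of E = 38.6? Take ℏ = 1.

E_n = ℏω₀(n + ½) ⇒ n = E/(ℏω₀) − ½ = 38.6/7.01 − 0.5 = 5.006 → n = 5.

n = 5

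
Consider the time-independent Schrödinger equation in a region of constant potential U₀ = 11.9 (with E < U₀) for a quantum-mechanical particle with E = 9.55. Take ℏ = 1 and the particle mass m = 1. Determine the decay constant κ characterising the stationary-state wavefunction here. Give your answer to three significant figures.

κ = 2.17

Since E < U₀ the TISE in this region is ψ'' = κ²ψ with κ = √(2m(U₀ − E))/ℏ.
κ = √(2 × 1 × 2.35) = 2.168.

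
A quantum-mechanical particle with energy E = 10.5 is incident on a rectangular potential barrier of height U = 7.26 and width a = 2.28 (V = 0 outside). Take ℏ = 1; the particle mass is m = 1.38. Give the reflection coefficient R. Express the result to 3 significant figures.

R = 0.0914

Above the barrier the interior wavenumber is k₂ = √(2m(E − U))/ℏ = 2.990, giving phase k₂a = 6.818.
T = [1 + U² sin²(k₂a) / (4E(E − U))]⁻¹ = 1/1.101 = 0.909.
R = 1 − T = 0.0914.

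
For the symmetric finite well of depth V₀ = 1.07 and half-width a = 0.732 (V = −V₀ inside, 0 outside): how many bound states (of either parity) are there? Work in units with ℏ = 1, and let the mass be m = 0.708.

N = 1

The dimensionless depth is z₀ = a√(2mV₀)/ℏ = 0.732 × √(1.515) = 0.9010.
The even/odd transcendental equations gain one root per π/2 in z₀, giving N = 1 + ⌊2z₀/π⌋ = 1 + ⌊0.5736⌋ = 1.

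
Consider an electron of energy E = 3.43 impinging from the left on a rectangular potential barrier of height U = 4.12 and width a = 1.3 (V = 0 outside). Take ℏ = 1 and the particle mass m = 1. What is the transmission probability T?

T = 0.104

E < U: inside the barrier ψ ∝ e^{±κx} with κ = √(2m(U − E))/ℏ = 1.175.
κa = 1.527, sinh(κa) = 2.194.
The exact tunnelling result is T⁻¹ = 1 + U² sinh²(κa) / [4E(U − E)] = 9.631, so T = 0.104.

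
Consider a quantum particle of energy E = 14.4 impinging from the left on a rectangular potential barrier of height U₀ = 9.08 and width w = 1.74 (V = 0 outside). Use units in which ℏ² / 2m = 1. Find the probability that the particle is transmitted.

Above the barrier the interior wavenumber is k₂ = √(2m(E − U₀))/ℏ = 2.307, giving phase k₂w = 4.013.
T = [1 + U₀² sin²(k₂w) / (4E(E − U₀))]⁻¹ = 1/1.158 = 0.864.

T = 0.864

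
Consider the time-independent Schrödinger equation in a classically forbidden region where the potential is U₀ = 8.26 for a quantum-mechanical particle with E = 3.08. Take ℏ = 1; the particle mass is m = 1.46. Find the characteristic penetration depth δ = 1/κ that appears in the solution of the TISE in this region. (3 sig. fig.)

Since E < U₀ the TISE in this region is ψ'' = κ²ψ with κ = √(2m(U₀ − E))/ℏ.
κ = √(2 × 1.46 × 5.18) = 3.889. The penetration depth is δ = 1/κ = 0.257.

δ = 0.257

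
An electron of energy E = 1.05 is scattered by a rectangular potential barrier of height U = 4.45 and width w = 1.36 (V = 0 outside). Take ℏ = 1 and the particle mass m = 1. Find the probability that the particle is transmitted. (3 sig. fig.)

T = 0.00240

Since E < U the interior solution is evanescent with decay constant κ = √(2m(U − E))/ℏ = 2.608.
κw = 3.546, sinh(κw) = 17.33.
Matching ψ, ψ′ at both faces gives T = [1 + U² sinh²(κw) / (4E(U − E))]⁻¹ = 1/417.5 = 0.00240.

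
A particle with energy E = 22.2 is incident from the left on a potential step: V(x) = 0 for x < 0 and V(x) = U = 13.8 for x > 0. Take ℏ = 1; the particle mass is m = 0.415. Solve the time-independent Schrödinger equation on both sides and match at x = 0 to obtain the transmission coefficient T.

On each side the TISE gives plane waves with k = √(2m(E − V))/ℏ: k₁ = √(2·0.415·22.2) = 4.293, k₂ = √(2·0.415·8.4) = 2.640.
Matching ψ and ψ′ at x = 0 gives r = (k₁ − k₂)/(k₁ + k₂), so R = r² = 0.05678 and T = 1 − R = 0.9432.

T = 0.943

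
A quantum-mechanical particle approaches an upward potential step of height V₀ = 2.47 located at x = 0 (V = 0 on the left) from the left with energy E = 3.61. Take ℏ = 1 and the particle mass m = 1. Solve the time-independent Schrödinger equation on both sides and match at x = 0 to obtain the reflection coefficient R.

The wavenumbers are k₁ = √(2mE)/ℏ = 2.687 on the left and k₂ = √(2m(E − V₀))/ℏ = 1.510 on the right.
Matching ψ and ψ′ at x = 0 gives r = (k₁ − k₂)/(k₁ + k₂), so R = r² = 0.07865 and T = 1 − R = 0.9213.

R = 0.0787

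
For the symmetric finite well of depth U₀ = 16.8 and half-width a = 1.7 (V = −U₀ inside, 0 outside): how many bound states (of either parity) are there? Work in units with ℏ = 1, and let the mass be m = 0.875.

N = 6

Define the well-strength parameter z₀ = (a/ℏ)√(2mU₀) = 1.7 × √(2·0.875·16.8) = 9.218.
The even/odd transcendental equations gain one root per π/2 in z₀, giving N = 1 + ⌊2z₀/π⌋ = 1 + ⌊5.868⌋ = 6.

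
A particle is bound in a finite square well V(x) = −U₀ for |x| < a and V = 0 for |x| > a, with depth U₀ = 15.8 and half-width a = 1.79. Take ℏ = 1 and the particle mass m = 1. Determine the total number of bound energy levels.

Define the well-strength parameter z₀ = (a/ℏ)√(2mU₀) = 1.79 × √(2·1·15.8) = 10.06.
A new bound state (alternating even/odd) appears each time z₀ passes a multiple of π/2, so N = ⌊2z₀/π⌋ + 1 = ⌊6.406⌋ + 1 = 7.

N = 7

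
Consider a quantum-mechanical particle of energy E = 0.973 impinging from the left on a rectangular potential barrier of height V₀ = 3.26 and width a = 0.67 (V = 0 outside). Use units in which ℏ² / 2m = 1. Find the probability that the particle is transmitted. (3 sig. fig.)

T = 0.369

E < V₀: inside the barrier ψ ∝ e^{±κx} with κ = √(2m(V₀ − E))/ℏ = 1.512.
κa = 1.013, sinh(κa) = 1.196.
The exact tunnelling result is T⁻¹ = 1 + V₀² sinh²(κa) / [4E(V₀ − E)] = 2.707, so T = 0.369.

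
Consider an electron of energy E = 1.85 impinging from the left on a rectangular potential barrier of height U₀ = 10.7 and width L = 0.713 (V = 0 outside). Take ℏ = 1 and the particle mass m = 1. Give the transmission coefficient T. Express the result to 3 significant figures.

T = 0.00567

E < U₀: inside the barrier ψ ∝ e^{±κx} with κ = √(2m(U₀ − E))/ℏ = 4.207.
κL = 3.000, sinh(κL) = 10.01.
The exact tunnelling result is T⁻¹ = 1 + U₀² sinh²(κL) / [4E(U₀ − E)] = 176.3, so T = 0.00567.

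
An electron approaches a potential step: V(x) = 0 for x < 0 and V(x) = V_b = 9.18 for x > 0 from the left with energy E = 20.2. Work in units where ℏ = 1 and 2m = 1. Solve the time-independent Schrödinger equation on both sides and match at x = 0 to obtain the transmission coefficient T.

T = 0.977

On each side the TISE gives plane waves with k = √(2m(E − V))/ℏ: k₁ = √(2·½·20.2) = 4.494, k₂ = √(2·½·11.02) = 3.320.
Continuity of ψ and ψ′ at the step yields the reflection amplitude r = (k₁ − k₂)/(k₁ + k₂) = 0.1503; thus R = |r|² = 0.02260, T = 0.9774.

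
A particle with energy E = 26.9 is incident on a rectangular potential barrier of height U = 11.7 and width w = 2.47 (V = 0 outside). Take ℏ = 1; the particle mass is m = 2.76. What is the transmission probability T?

E > U: inside the barrier k₂ = √(2m(E − U))/ℏ = 9.160, k₂w = 22.62.
Matching at both interfaces gives T⁻¹ = 1 + U² sin²(k₂w) / [4E(E − U)] = 1.029, hence T = 0.971.

T = 0.971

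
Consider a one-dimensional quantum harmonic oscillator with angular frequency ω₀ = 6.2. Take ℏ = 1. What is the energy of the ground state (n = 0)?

E = 3.10

Using E_n = (n + ½)ℏω₀: E_0 = 0.5 × 6.2 = 3.100.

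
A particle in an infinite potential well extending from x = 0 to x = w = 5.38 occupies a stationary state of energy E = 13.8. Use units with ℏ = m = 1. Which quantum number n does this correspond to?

n = 9

For an infinite well E_n = n²π²ℏ²/(2mw²), so n = (w/πℏ)√(2mE).
n = (5.38/π) × √(2 × 1 × 13.8) = 8.997 → n = 9.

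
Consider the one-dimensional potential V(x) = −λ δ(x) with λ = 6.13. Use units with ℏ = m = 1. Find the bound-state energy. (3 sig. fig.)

E = -18.8

For x ≠ 0 the bound state is ψ ∝ e^{−κ|x|}; integrating the TISE across the delta gives the cusp condition 2κ = 2mλ/ℏ², so κ = 6.130.
Then E = −ℏ²κ²/(2m) = −mλ²/(2ℏ²) = -18.79.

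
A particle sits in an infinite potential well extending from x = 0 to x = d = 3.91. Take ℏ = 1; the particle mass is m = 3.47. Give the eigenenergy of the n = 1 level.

The infinite-well eigenfunctions ψ_n = √(2/d) sin(nπx/d) vanish at both walls, giving E_n = n²π²ℏ²/(2md²).
E_1 = 1² × π² / (2 × 3.47 × 3.91²) = 0.09302.

E = 0.0930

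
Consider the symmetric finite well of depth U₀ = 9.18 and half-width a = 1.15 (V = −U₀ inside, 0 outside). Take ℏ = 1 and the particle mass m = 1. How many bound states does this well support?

N = 4

Define the well-strength parameter z₀ = (a/ℏ)√(2mU₀) = 1.15 × √(2·1·9.18) = 4.928.
The even/odd transcendental equations gain one root per π/2 in z₀, giving N = 1 + ⌊2z₀/π⌋ = 1 + ⌊3.137⌋ = 4.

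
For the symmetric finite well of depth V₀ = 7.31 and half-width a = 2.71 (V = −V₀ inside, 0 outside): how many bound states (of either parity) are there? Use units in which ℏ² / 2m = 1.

Define the well-strength parameter z₀ = (a/ℏ)√(2mV₀) = 2.71 × √(2·0.5·7.31) = 7.327.
The even/odd transcendental equations gain one root per π/2 in z₀, giving N = 1 + ⌊2z₀/π⌋ = 1 + ⌊4.665⌋ = 5.

N = 5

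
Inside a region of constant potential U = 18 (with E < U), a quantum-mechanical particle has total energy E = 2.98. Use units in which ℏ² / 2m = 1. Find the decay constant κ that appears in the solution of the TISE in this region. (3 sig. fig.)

Since E < U the TISE in this region is ψ'' = κ²ψ with κ = √(2m(U − E))/ℏ.
κ = √(2 × 0.5 × 15.02) = 3.876.

κ = 3.88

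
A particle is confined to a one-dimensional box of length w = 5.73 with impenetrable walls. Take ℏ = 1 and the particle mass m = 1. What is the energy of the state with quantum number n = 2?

E = 0.601

Requiring ψ(0) = ψ(w) = 0 quantises k = nπ/w, hence E_n = ℏ²k²/2m = n²π²ℏ²/(2mw²).
E_2 = 2² × π² / (2 × 1 × 5.73²) = 0.6012.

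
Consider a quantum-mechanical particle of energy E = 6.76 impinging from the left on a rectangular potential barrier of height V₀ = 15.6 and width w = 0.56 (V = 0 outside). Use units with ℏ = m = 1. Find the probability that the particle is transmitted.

Since E < V₀ the interior solution is evanescent with decay constant κ = √(2m(V₀ − E))/ℏ = 4.205.
κw = 2.355, sinh(κw) = 5.220.
Matching ψ, ψ′ at both faces gives T = [1 + V₀² sinh²(κw) / (4E(V₀ − E))]⁻¹ = 1/28.74 = 0.0348.

T = 0.0348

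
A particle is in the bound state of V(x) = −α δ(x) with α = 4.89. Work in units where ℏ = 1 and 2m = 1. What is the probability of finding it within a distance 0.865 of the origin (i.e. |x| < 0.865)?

P = 0.985

The normalised bound state is ψ = √κ e^{−κ|x|} with κ = mα/ℏ² = 2.445.
P(|x| < d) = ∫_{−d}^{d} κ e^{−2κ|x|} dx = 1 − e^{−2κd} = 1 − e^{−4.230} = 0.9854.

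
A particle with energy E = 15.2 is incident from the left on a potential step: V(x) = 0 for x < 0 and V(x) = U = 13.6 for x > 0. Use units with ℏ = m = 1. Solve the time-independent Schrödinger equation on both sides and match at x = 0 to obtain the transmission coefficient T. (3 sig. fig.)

On each side the TISE gives plane waves with k = √(2m(E − V))/ℏ: k₁ = √(2·1·15.2) = 5.514, k₂ = √(2·1·1.6) = 1.789.
Continuity of ψ and ψ′ at the step yields the reflection amplitude r = (k₁ − k₂)/(k₁ + k₂) = 0.5101; thus R = |r|² = 0.2602, T = 0.7398.

T = 0.740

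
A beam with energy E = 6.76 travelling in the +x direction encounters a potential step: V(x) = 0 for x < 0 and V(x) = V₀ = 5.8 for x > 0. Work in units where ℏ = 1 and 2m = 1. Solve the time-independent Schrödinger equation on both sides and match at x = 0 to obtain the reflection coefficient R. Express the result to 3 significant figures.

On each side the TISE gives plane waves with k = √(2m(E − V))/ℏ: k₁ = √(2·½·6.76) = 2.600, k₂ = √(2·½·0.96) = 0.9798.
Matching ψ and ψ′ at x = 0 gives r = (k₁ − k₂)/(k₁ + k₂), so R = r² = 0.2048 and T = 1 − R = 0.7952.

R = 0.205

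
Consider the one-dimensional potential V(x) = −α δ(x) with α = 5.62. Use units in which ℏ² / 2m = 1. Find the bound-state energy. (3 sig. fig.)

For x ≠ 0 the bound state is ψ ∝ e^{−κ|x|}; integrating the TISE across the delta gives the cusp condition 2κ = 2mα/ℏ², so κ = 2.810.
Then E = −ℏ²κ²/(2m) = −mα²/(2ℏ²) = -7.896.

E = -7.90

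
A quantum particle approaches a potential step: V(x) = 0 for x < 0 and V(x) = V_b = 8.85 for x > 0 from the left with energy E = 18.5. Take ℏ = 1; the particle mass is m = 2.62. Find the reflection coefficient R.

R = 0.0260

On each side the TISE gives plane waves with k = √(2m(E − V))/ℏ: k₁ = √(2·2.62·18.5) = 9.846, k₂ = √(2·2.62·9.65) = 7.111.
Matching ψ and ψ′ at x = 0 gives r = (k₁ − k₂)/(k₁ + k₂), so R = r² = 0.02601 and T = 1 − R = 0.9740.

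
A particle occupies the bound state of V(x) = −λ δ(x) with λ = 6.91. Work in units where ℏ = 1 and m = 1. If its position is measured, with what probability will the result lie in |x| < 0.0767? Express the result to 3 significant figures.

The normalised bound state is ψ = √κ e^{−κ|x|} with κ = mλ/ℏ² = 6.910.
P(|x| < d) = ∫_{−d}^{d} κ e^{−2κ|x|} dx = 1 − e^{−2κd} = 1 − e^{−1.060} = 0.6535.

P = 0.654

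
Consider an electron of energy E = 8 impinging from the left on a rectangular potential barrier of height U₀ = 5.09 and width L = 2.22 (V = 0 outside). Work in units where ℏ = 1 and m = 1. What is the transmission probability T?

T = 0.849

E > U₀: inside the barrier k₂ = √(2m(E − U₀))/ℏ = 2.412, k₂L = 5.356.
Matching at both interfaces gives T⁻¹ = 1 + U₀² sin²(k₂L) / [4E(E − U₀)] = 1.178, hence T = 0.849.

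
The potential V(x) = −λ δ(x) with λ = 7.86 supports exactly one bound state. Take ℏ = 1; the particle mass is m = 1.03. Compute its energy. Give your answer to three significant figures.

The bound state is ψ(x) = √κ e^{−κ|x|}. The derivative jump ψ'(0⁺) − ψ'(0⁻) = −(2mλ/ℏ²)ψ(0) fixes κ = mλ/ℏ² = 8.096.
Then E = −ℏ²κ²/(2m) = −mλ²/(2ℏ²) = -31.82.

E = -31.8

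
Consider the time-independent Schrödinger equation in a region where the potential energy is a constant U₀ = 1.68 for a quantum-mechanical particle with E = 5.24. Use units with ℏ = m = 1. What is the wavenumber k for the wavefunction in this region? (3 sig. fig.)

With E > U₀ the solution is oscillatory, ψ ∝ e^{±ikx} with k = √(2m(E − U₀))/ℏ.
k = √(2 × 1 × 3.56) = 2.668.

k = 2.67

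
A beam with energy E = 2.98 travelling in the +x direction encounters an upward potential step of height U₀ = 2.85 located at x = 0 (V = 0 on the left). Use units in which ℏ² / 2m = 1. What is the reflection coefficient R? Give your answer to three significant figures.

On each side the TISE gives plane waves with k = √(2m(E − V))/ℏ: k₁ = √(2·½·2.98) = 1.726, k₂ = √(2·½·0.13) = 0.3606.
Continuity of ψ and ψ′ at the step yields the reflection amplitude r = (k₁ − k₂)/(k₁ + k₂) = 0.6544; thus R = |r|² = 0.4283, T = 0.5717.

R = 0.428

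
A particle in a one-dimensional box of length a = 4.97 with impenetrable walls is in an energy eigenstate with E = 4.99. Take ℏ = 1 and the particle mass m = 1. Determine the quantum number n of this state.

n = 5

From E_n = n²π²ℏ²/(2ma²) invert to n = √(2ma²E)/(πℏ).
n = (4.97/π) × √(2 × 1 × 4.99) = 4.998 → n = 5.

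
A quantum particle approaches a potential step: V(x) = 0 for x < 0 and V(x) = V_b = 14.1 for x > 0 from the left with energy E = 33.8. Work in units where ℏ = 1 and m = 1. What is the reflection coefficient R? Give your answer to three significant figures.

R = 0.0180

The wavenumbers are k₁ = √(2mE)/ℏ = 8.222 on the left and k₂ = √(2m(E − V_b))/ℏ = 6.277 on the right.
Continuity of ψ and ψ′ at the step yields the reflection amplitude r = (k₁ − k₂)/(k₁ + k₂) = 0.1341; thus R = |r|² = 0.01800, T = 0.9820.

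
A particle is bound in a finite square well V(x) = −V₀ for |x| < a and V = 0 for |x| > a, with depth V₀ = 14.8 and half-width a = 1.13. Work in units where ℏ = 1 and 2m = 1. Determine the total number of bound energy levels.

N = 3

Define the well-strength parameter z₀ = (a/ℏ)√(2mV₀) = 1.13 × √(2·0.5·14.8) = 4.347.
A new bound state (alternating even/odd) appears each time z₀ passes a multiple of π/2, so N = ⌊2z₀/π⌋ + 1 = ⌊2.768⌋ + 1 = 3.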